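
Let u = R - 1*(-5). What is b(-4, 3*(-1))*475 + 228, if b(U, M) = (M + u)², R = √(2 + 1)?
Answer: 3553 + 1900*√3 ≈ 6843.9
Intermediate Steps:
R = √3 ≈ 1.7320
u = 5 + √3 (u = √3 - 1*(-5) = √3 + 5 = 5 + √3 ≈ 6.7320)
b(U, M) = (5 + M + √3)² (b(U, M) = (M + (5 + √3))² = (5 + M + √3)²)
b(-4, 3*(-1))*475 + 228 = (5 + 3*(-1) + √3)²*475 + 228 = (5 - 3 + √3)²*475 + 228 = (2 + √3)²*475 + 228 = 475*(2 + √3)² + 228 = 228 + 475*(2 + √3)²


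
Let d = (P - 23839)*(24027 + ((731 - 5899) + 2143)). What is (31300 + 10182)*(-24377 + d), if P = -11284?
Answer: -30600343157286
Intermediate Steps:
d = -737653246 (d = (-11284 - 23839)*(24027 + ((731 - 5899) + 2143)) = -35123*(24027 + (-5168 + 2143)) = -35123*(24027 - 3025) = -35123*21002 = -737653246)
(31300 + 10182)*(-24377 + d) = (31300 + 10182)*(-24377 - 737653246) = 41482*(-737677623) = -30600343157286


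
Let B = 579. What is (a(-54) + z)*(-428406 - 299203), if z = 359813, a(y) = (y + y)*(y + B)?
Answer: -220547746817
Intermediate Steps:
a(y) = 2*y*(579 + y) (a(y) = (y + y)*(y + 579) = (2*y)*(579 + y) = 2*y*(579 + y))
(a(-54) + z)*(-428406 - 299203) = (2*(-54)*(579 - 54) + 359813)*(-428406 - 299203) = (2*(-54)*525 + 359813)*(-727609) = (-56700 + 359813)*(-727609) = 303113*(-727609) = -220547746817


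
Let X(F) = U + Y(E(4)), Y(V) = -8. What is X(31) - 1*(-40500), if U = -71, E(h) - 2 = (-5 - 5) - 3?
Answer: 40421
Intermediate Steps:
E(h) = -11 (E(h) = 2 + ((-5 - 5) - 3) = 2 + (-10 - 3) = 2 - 13 = -11)
X(F) = -79 (X(F) = -71 - 8 = -79)
X(31) - 1*(-40500) = -79 - 1*(-40500) = -79 + 40500 = 40421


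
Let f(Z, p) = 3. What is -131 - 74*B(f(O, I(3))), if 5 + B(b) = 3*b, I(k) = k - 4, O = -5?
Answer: -427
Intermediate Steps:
I(k) = -4 + k
B(b) = -5 + 3*b
-131 - 74*B(f(O, I(3))) = -131 - 74*(-5 + 3*3) = -131 - 74*(-5 + 9) = -131 - 74*4 = -131 - 296 = -427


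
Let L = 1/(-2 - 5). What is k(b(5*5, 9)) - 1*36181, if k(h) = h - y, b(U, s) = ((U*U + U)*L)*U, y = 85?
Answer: -270112/7 ≈ -38587.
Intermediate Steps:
L = -⅐ (L = 1/(-7) = -⅐ ≈ -0.14286)
b(U, s) = U*(-U/7 - U²/7) (b(U, s) = ((U*U + U)*(-⅐))*U = ((U² + U)*(-⅐))*U = ((U + U²)*(-⅐))*U = (-U/7 - U²/7)*U = U*(-U/7 - U²/7))
k(h) = -85 + h (k(h) = h - 1*85 = h - 85 = -85 + h)
k(b(5*5, 9)) - 1*36181 = (-85 + (5*5)²*(-1 - 5*5)/7) - 1*36181 = (-85 + (⅐)*25²*(-1 - 1*25)) - 36181 = (-85 + (⅐)*625*(-1 - 25)) - 36181 = (-85 + (⅐)*625*(-26)) - 36181 = (-85 - 16250/7) - 36181 = -16845/7 - 36181 = -270112/7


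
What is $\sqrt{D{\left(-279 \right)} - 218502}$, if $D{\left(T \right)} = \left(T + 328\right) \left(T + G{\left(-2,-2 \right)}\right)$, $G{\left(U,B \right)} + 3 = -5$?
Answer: $i \sqrt{232565} \approx 482.25 i$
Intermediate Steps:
$G{\left(U,B \right)} = -8$ ($G{\left(U,B \right)} = -3 - 5 = -8$)
$D{\left(T \right)} = \left(-8 + T\right) \left(328 + T\right)$ ($D{\left(T \right)} = \left(T + 328\right) \left(T - 8\right) = \left(328 + T\right) \left(-8 + T\right) = \left(-8 + T\right) \left(328 + T\right)$)
$\sqrt{D{\left(-279 \right)} - 218502} = \sqrt{\left(-2624 + \left(-279\right)^{2} + 320 \left(-279\right)\right) - 218502} = \sqrt{\left(-2624 + 77841 - 89280\right) + \left(-222438 + 3936\right)} = \sqrt{-14063 - 218502} = \sqrt{-232565} = i \sqrt{232565}$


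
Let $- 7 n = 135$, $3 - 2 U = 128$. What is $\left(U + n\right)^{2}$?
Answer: $\frac{1311025}{196} \approx 6688.9$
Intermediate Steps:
$U = - \frac{125}{2}$ ($U = \frac{3}{2} - 64 = - \frac{125}{2} \approx -62.5$)
$n = - \frac{135}{7}$ ($n = \left(- \frac{1}{7}\right) 135 = - \frac{135}{7} \approx -19.286$)
$\left(U + n\right)^{2} = \left(- \frac{125}{2} - \frac{135}{7}\right)^{2} = \left(- \frac{1145}{14}\right)^{2} = \frac{1311025}{196}$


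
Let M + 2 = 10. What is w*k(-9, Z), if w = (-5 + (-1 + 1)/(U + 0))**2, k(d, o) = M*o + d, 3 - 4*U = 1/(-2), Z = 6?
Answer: 975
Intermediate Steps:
M = 8 (M = -2 + 10 = 8)
U = 7/8 (U = 3/4 - 1/4/(-2) = 3/4 - 1/4*(-1/2) = 3/4 + 1/8 = 7/8 ≈ 0.87500)
k(d, o) = d + 8*o (k(d, o) = 8*o + d = d + 8*o)
w = 25 (w = (-5 + (-1 + 1)/(7/8 + 0))**2 = (-5 + 0/(7/8))**2 = (-5 + 0*(8/7))**2 = (-5 + 0)**2 = (-5)**2 = 25)
w*k(-9, Z) = 25*(-9 + 8*6) = 25*(-9 + 48) = 25*39 = 975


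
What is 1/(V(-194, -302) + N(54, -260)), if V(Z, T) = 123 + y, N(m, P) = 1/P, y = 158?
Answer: 260/73059 ≈ 0.0035588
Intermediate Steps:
V(Z, T) = 281 (V(Z, T) = 123 + 158 = 281)
1/(V(-194, -302) + N(54, -260)) = 1/(281 + 1/(-260)) = 1/(281 - 1/260) = 1/(73059/260) = 260/73059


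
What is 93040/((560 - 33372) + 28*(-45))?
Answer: -11630/4259 ≈ -2.7307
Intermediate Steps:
93040/((560 - 33372) + 28*(-45)) = 93040/(-32812 - 1260) = 93040/(-34072) = 93040*(-1/34072) = -11630/4259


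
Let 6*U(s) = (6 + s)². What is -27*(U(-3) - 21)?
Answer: 1053/2 ≈ 526.50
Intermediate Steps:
U(s) = (6 + s)²/6
-27*(U(-3) - 21) = -27*((6 - 3)²/6 - 21) = -27*((⅙)*3² - 21) = -27*((⅙)*9 - 21) = -27*(3/2 - 21) = -27*(-39/2) = 1053/2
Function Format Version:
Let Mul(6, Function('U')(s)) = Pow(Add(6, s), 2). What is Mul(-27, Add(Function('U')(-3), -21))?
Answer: Rational(1053, 2) ≈ 526.50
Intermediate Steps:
Function('U')(s) = Mul(Rational(1, 6), Pow(Add(6, s), 2))
Mul(-27, Add(Function('U')(-3), -21)) = Mul(-27, Add(Mul(Rational(1, 6), Pow(Add(6, -3), 2)), -21)) = Mul(-27, Add(Mul(Rational(1, 6), Pow(3, 2)), -21)) = Mul(-27, Add(Mul(Rational(1, 6), 9), -21)) = Mul(-27, Add(Rational(3, 2), -21)) = Mul(-27, Rational(-39, 2)) = Rational(1053, 2)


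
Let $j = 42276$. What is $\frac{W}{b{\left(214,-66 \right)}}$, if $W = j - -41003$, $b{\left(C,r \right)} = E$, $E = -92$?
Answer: $- \frac{83279}{92} \approx -905.21$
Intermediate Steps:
$b{\left(C,r \right)} = -92$
$W = 83279$ ($W = 42276 - -41003 = 42276 + 41003 = 83279$)
$\frac{W}{b{\left(214,-66 \right)}} = \frac{83279}{-92} = 83279 \left(- \frac{1}{92}\right) = - \frac{83279}{92}$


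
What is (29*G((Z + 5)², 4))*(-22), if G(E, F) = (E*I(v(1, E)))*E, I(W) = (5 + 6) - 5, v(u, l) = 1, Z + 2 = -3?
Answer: 0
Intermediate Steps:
Z = -5 (Z = -2 - 3 = -5)
I(W) = 6 (I(W) = 11 - 5 = 6)
G(E, F) = 6*E² (G(E, F) = (E*6)*E = (6*E)*E = 6*E²)
(29*G((Z + 5)², 4))*(-22) = (29*(6*((-5 + 5)²)²))*(-22) = (29*(6*(0²)²))*(-22) = (29*(6*0²))*(-22) = (29*(6*0))*(-22) = (29*0)*(-22) = 0*(-22) = 0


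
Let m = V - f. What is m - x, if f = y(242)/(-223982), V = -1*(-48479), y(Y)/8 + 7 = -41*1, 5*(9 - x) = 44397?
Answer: 32113082317/559955 ≈ 57349.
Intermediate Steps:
x = -44352/5 (x = 9 - 1/5*44397 = 9 - 44397/5 = -44352/5 ≈ -8870.4)
y(Y) = -384 (y(Y) = -56 + 8*(-41*1) = -56 + 8*(-41) = -56 - 328 = -384)
V = 48479
f = 192/111991 (f = -384/(-223982) = -384*(-1/223982) = 192/111991 ≈ 0.0017144)
m = 5429211497/111991 (m = 48479 - 1*192/111991 = 48479 - 192/111991 = 5429211497/111991 ≈ 48479.)
m - x = 5429211497/111991 - 1*(-44352/5) = 5429211497/111991 + 44352/5 = 32113082317/559955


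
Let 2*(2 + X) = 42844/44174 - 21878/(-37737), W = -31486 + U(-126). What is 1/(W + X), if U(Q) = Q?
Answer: -833497119/26349532109366 ≈ -3.1632e-5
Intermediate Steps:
W = -31612 (W = -31486 - 126 = -31612)
X = -1021183538/833497119 (X = -2 + (42844/44174 - 21878/(-37737))/2 = -2 + (42844*(1/44174) - 21878*(-1/37737))/2 = -2 + (21422/22087 + 21878/37737)/2 = -2 + (½)*(1291621400/833497119) = -2 + 645810700/833497119 = -1021183538/833497119 ≈ -1.2252)
1/(W + X) = 1/(-31612 - 1021183538/833497119) = 1/(-26349532109366/833497119) = -833497119/26349532109366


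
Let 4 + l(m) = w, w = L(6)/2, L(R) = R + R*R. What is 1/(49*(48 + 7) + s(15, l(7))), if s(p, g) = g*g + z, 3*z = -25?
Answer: 3/8927 ≈ 0.00033606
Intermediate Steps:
z = -25/3 (z = (⅓)*(-25) = -25/3 ≈ -8.3333)
L(R) = R + R²
w = 21 (w = (6*(1 + 6))/2 = (6*7)*(½) = 42*(½) = 21)
l(m) = 17 (l(m) = -4 + 21 = 17)
s(p, g) = -25/3 + g² (s(p, g) = g*g - 25/3 = g² - 25/3 = -25/3 + g²)
1/(49*(48 + 7) + s(15, l(7))) = 1/(49*(48 + 7) + (-25/3 + 17²)) = 1/(49*55 + (-25/3 + 289)) = 1/(2695 + 842/3) = 1/(8927/3) = 3/8927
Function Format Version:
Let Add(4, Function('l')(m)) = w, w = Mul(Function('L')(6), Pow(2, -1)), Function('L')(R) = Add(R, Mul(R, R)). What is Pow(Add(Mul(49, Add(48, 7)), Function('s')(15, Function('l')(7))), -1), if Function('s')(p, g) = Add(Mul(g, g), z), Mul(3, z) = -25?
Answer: Rational(3, 8927) ≈ 0.00033606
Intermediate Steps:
z = Rational(-25, 3) (z = Mul(Rational(1, 3), -25) = Rational(-25, 3) ≈ -8.3333)
Function('L')(R) = Add(R, Pow(R, 2))
w = 21 (w = Mul(Mul(6, Add(1, 6)), Pow(2, -1)) = Mul(Mul(6, 7), Rational(1, 2)) = Mul(42, Rational(1, 2)) = 21)
Function('l')(m) = 17 (Function('l')(m) = Add(-4, 21) = 17)
Function('s')(p, g) = Add(Rational(-25, 3), Pow(g, 2)) (Function('s')(p, g) = Add(Mul(g, g), Rational(-25, 3)) = Add(Pow(g, 2), Rational(-25, 3)) = Add(Rational(-25, 3), Pow(g, 2)))
Pow(Add(Mul(49, Add(48, 7)), Function('s')(15, Function('l')(7))), -1) = Pow(Add(Mul(49, Add(48, 7)), Add(Rational(-25, 3), Pow(17, 2))), -1) = Pow(Add(Mul(49, 55), Add(Rational(-25, 3), 289)), -1) = Pow(Add(2695, Rational(842, 3)), -1) = Pow(Rational(8927, 3), -1) = Rational(3, 8927)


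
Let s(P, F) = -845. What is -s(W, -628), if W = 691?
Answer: 845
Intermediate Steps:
-s(W, -628) = -1*(-845) = 845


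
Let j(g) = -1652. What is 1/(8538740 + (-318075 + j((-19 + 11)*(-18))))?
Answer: 1/8219013 ≈ 1.2167e-7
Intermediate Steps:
1/(8538740 + (-318075 + j((-19 + 11)*(-18)))) = 1/(8538740 + (-318075 - 1652)) = 1/(8538740 - 319727) = 1/8219013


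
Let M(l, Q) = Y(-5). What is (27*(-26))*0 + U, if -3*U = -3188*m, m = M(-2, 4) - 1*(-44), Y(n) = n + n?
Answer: 108392/3 ≈ 36131.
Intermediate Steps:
Y(n) = 2*n
M(l, Q) = -10 (M(l, Q) = 2*(-5) = -10)
m = 34 (m = -10 - 1*(-44) = -10 + 44 = 34)
U = 108392/3 (U = -(-3188)*34/3 = -⅓*(-108392) = 108392/3 ≈ 36131.)
(27*(-26))*0 + U = (27*(-26))*0 + 108392/3 = -702*0 + 108392/3 = 0 + 108392/3 = 108392/3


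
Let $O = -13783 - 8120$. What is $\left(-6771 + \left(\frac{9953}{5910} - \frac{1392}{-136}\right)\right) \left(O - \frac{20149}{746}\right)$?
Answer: $\frac{11109683157371423}{74950620} \approx 1.4823 \cdot 10^{8}$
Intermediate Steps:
$O = -21903$
$\left(-6771 + \left(\frac{9953}{5910} - \frac{1392}{-136}\right)\right) \left(O - \frac{20149}{746}\right) = \left(-6771 + \left(\frac{9953}{5910} - \frac{1392}{-136}\right)\right) \left(-21903 - \frac{20149}{746}\right) = \left(-6771 + \left(9953 \cdot \frac{1}{5910} - - \frac{174}{17}\right)\right) \left(-21903 - \frac{20149}{746}\right) = \left(-6771 + \left(\frac{9953}{5910} + \frac{174}{17}\right)\right) \left(-21903 - \frac{20149}{746}\right) = \left(-6771 + \frac{1197541}{100470}\right) \left(- \frac{16359787}{746}\right) = \left(- \frac{679084829}{100470}\right) \left(- \frac{16359787}{746}\right) = \frac{11109683157371423}{74950620}$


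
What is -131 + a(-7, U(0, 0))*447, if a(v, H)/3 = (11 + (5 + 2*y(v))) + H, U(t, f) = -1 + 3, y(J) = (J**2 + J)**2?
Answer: 4755055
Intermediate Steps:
y(J) = (J + J**2)**2
U(t, f) = 2
a(v, H) = 48 + 3*H + 6*v**2*(1 + v)**2 (a(v, H) = 3*((11 + (5 + 2*(v**2*(1 + v)**2))) + H) = 3*((11 + (5 + 2*v**2*(1 + v)**2)) + H) = 3*((16 + 2*v**2*(1 + v)**2) + H) = 3*(16 + H + 2*v**2*(1 + v)**2) = 48 + 3*H + 6*v**2*(1 + v)**2)
-131 + a(-7, U(0, 0))*447 = -131 + (48 + 3*2 + 6*(-7)**2*(1 - 7)**2)*447 = -131 + (48 + 6 + 6*49*(-6)**2)*447 = -131 + (48 + 6 + 6*49*36)*447 = -131 + (48 + 6 + 10584)*447 = -131 + 10638*447 = -131 + 4755186 = 4755055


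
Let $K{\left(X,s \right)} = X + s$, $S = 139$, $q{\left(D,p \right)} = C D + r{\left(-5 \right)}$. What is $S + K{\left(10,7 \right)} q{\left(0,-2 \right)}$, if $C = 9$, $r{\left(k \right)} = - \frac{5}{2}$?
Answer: $\frac{193}{2} \approx 96.5$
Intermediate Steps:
$r{\left(k \right)} = - \frac{5}{2}$ ($r{\left(k \right)} = \left(-5\right) \frac{1}{2} = - \frac{5}{2}$)
$q{\left(D,p \right)} = - \frac{5}{2} + 9 D$ ($q{\left(D,p \right)} = 9 D - \frac{5}{2} = - \frac{5}{2} + 9 D$)
$S + K{\left(10,7 \right)} q{\left(0,-2 \right)} = 139 + \left(10 + 7\right) \left(- \frac{5}{2} + 9 \cdot 0\right) = 139 + 17 \left(- \frac{5}{2} + 0\right) = 139 + 17 \left(- \frac{5}{2}\right) = 139 - \frac{85}{2} = \frac{193}{2}$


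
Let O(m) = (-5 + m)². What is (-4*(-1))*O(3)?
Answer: 16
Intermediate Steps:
(-4*(-1))*O(3) = (-4*(-1))*(-5 + 3)² = 4*(-2)² = 4*4 = 16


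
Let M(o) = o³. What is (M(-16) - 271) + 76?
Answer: -4291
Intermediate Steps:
(M(-16) - 271) + 76 = ((-16)³ - 271) + 76 = (-4096 - 271) + 76 = -4367 + 76 = -4291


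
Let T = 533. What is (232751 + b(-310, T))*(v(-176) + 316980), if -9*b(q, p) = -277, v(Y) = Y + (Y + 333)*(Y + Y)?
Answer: 60881746160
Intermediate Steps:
v(Y) = Y + 2*Y*(333 + Y) (v(Y) = Y + (333 + Y)*(2*Y) = Y + 2*Y*(333 + Y))
b(q, p) = 277/9 (b(q, p) = -⅑*(-277) = 277/9)
(232751 + b(-310, T))*(v(-176) + 316980) = (232751 + 277/9)*(-176*(667 + 2*(-176)) + 316980) = 2095036*(-176*(667 - 352) + 316980)/9 = 2095036*(-176*315 + 316980)/9 = 2095036*(-55440 + 316980)/9 = (2095036/9)*261540 = 60881746160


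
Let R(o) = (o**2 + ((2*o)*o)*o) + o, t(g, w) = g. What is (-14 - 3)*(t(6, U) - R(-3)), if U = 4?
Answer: -918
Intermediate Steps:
R(o) = o + o**2 + 2*o**3 (R(o) = (o**2 + (2*o**2)*o) + o = (o**2 + 2*o**3) + o = o + o**2 + 2*o**3)
(-14 - 3)*(t(6, U) - R(-3)) = (-14 - 3)*(6 - (-3)*(1 - 3 + 2*(-3)**2)) = -17*(6 - (-3)*(1 - 3 + 2*9)) = -17*(6 - (-3)*(1 - 3 + 18)) = -17*(6 - (-3)*16) = -17*(6 - 1*(-48)) = -17*(6 + 48) = -17*54 = -918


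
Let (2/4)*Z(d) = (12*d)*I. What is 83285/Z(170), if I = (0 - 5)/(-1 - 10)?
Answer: 183227/4080 ≈ 44.909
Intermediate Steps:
I = 5/11 (I = -5/(-11) = -5*(-1/11) = 5/11 ≈ 0.45455)
Z(d) = 120*d/11 (Z(d) = 2*((12*d)*(5/11)) = 2*(60*d/11) = 120*d/11)
83285/Z(170) = 83285/(((120/11)*170)) = 83285/(20400/11) = 83285*(11/20400) = 183227/4080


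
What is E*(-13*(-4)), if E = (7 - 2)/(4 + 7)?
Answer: 260/11 ≈ 23.636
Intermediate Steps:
E = 5/11 ≈ 0.45455
E*(-13*(-4)) = 5*(-13*(-4))/11 = (5/11)*52 = 260/11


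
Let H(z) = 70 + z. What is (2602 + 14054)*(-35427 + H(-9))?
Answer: -589056096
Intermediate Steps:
(2602 + 14054)*(-35427 + H(-9)) = (2602 + 14054)*(-35427 + (70 - 9)) = 16656*(-35427 + 61) = 16656*(-35366) = -589056096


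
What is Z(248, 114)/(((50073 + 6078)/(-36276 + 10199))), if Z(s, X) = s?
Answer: -6467096/56151 ≈ -115.17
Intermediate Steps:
Z(248, 114)/(((50073 + 6078)/(-36276 + 10199))) = 248/(((50073 + 6078)/(-36276 + 10199))) = 248/((56151/(-26077))) = 248/((56151*(-1/26077))) = 248/(-56151/26077) = 248*(-26077/56151) = -6467096/56151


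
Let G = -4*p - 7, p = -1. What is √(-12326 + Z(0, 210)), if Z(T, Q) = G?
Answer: I*√12329 ≈ 111.04*I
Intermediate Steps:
G = -3 (G = -4*(-1) - 7 = 4 - 7 = -3)
Z(T, Q) = -3
√(-12326 + Z(0, 210)) = √(-12326 - 3) = √(-12329) = I*√12329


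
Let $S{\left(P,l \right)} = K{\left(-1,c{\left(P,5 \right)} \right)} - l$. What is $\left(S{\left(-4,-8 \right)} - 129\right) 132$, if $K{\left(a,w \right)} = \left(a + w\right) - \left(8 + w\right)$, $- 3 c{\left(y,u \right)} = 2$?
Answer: $-17160$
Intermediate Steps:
$c{\left(y,u \right)} = - \frac{2}{3}$ ($c{\left(y,u \right)} = \left(- \frac{1}{3}\right) 2 = - \frac{2}{3}$)
$K{\left(a,w \right)} = -8 + a$ ($K{\left(a,w \right)} = \left(a + w\right) - \left(8 + w\right) = -8 + a$)
$S{\left(P,l \right)} = -9 - l$ ($S{\left(P,l \right)} = \left(-8 - 1\right) - l = -9 - l$)
$\left(S{\left(-4,-8 \right)} - 129\right) 132 = \left(\left(-9 - -8\right) - 129\right) 132 = \left(\left(-9 + 8\right) - 129\right) 132 = \left(-1 - 129\right) 132 = \left(-130\right) 132 = -17160$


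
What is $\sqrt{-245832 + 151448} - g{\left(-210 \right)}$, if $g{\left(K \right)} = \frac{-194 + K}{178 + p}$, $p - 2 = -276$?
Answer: $- \frac{101}{24} + 4 i \sqrt{5899} \approx -4.2083 + 307.22 i$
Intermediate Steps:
$p = -274$ ($p = 2 - 276 = -274$)
$g{\left(K \right)} = \frac{97}{48} - \frac{K}{96}$ ($g{\left(K \right)} = \frac{-194 + K}{178 - 274} = \frac{-194 + K}{-96} = \left(-194 + K\right) \left(- \frac{1}{96}\right) = \frac{97}{48} - \frac{K}{96}$)
$\sqrt{-245832 + 151448} - g{\left(-210 \right)} = \sqrt{-245832 + 151448} - \left(\frac{97}{48} - - \frac{35}{16}\right) = \sqrt{-94384} - \left(\frac{97}{48} + \frac{35}{16}\right) = 4 i \sqrt{5899} - \frac{101}{24} = - \frac{101}{24} + 4 i \sqrt{5899}$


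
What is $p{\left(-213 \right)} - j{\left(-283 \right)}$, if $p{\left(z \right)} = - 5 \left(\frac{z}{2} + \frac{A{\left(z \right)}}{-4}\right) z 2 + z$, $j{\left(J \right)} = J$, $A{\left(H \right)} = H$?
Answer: $- \frac{226705}{2} \approx -1.1335 \cdot 10^{5}$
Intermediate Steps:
$p{\left(z \right)} = z - \frac{5 z^{2}}{2}$ ($p{\left(z \right)} = - 5 \left(\frac{z}{2} + \frac{z}{-4}\right) z 2 + z = - 5 \left(z \frac{1}{2} + z \left(- \frac{1}{4}\right)\right) z 2 + z = - 5 \left(\frac{z}{2} - \frac{z}{4}\right) z 2 + z = - 5 \frac{z}{4} z 2 + z = - \frac{5 z}{4} z 2 + z = - \frac{5 z^{2}}{4} \cdot 2 + z = - \frac{5 z^{2}}{2} + z = z - \frac{5 z^{2}}{2}$)
$p{\left(-213 \right)} - j{\left(-283 \right)} = \frac{1}{2} \left(-213\right) \left(2 - -1065\right) - -283 = \frac{1}{2} \left(-213\right) \left(2 + 1065\right) + 283 = \frac{1}{2} \left(-213\right) 1067 + 283 = - \frac{227271}{2} + 283 = - \frac{226705}{2}$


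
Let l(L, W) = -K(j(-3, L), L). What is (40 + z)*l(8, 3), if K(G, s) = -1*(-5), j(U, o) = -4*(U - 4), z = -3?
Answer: -185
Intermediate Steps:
j(U, o) = 16 - 4*U (j(U, o) = -4*(-4 + U) = 16 - 4*U)
K(G, s) = 5
l(L, W) = -5 (l(L, W) = -1*5 = -5)
(40 + z)*l(8, 3) = (40 - 3)*(-5) = 37*(-5) = -185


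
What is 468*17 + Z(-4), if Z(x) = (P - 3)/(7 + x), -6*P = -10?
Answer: 71600/9 ≈ 7955.6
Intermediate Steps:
P = 5/3 (P = -⅙*(-10) = 5/3 ≈ 1.6667)
Z(x) = -4/(3*(7 + x)) (Z(x) = (5/3 - 3)/(7 + x) = -4/(3*(7 + x)))
468*17 + Z(-4) = 468*17 - 4/(21 + 3*(-4)) = 7956 - 4/(21 - 12) = 7956 - 4/9 = 71600/9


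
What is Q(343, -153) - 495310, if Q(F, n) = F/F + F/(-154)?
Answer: -10896847/22 ≈ -4.9531e+5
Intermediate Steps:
Q(F, n) = 1 - F/154 (Q(F, n) = 1 + F*(-1/154) = 1 - F/154)
Q(343, -153) - 495310 = (1 - 1/154*343) - 495310 = (1 - 49/22) - 495310 = -27/22 - 495310 = -10896847/22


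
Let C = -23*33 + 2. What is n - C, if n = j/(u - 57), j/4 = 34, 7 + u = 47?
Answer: 749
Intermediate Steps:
u = 40 (u = -7 + 47 = 40)
j = 136 (j = 4*34 = 136)
C = -757 (C = -759 + 2 = -757)
n = -8 (n = 136/(40 - 57) = 136/(-17) = -1/17*136 = -8)
n - C = -8 - 1*(-757) = -8 + 757 = 749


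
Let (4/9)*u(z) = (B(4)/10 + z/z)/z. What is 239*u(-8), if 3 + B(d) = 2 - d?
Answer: -2151/64 ≈ -33.609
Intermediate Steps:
B(d) = -1 - d (B(d) = -3 + (2 - d) = -1 - d)
u(z) = 9/(8*z) (u(z) = 9*(((-1 - 1*4)/10 + z/z)/z)/4 = 9*(((-1 - 4)*(1/10) + 1)/z)/4 = 9*((-5*1/10 + 1)/z)/4 = 9*((-1/2 + 1)/z)/4 = 9*(1/(2*z))/4 = 9/(8*z))
239*u(-8) = 239*((9/8)/(-8)) = 239*((9/8)*(-1/8)) = 239*(-9/64) = -2151/64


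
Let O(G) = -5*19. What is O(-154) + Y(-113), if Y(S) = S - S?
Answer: -95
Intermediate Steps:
O(G) = -95
Y(S) = 0
O(-154) + Y(-113) = -95 + 0 = -95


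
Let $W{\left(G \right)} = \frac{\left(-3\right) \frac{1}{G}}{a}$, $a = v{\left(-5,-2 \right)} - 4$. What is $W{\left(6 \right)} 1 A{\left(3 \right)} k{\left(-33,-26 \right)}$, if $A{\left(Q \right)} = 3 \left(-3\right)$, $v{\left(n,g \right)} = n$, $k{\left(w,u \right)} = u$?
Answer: $13$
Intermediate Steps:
$a = -9$ ($a = -5 - 4 = -9$)
$A{\left(Q \right)} = -9$
$W{\left(G \right)} = \frac{1}{3 G}$ ($W{\left(G \right)} = \frac{\left(-3\right) \frac{1}{G}}{-9} = - \frac{3}{G} \left(- \frac{1}{9}\right) = \frac{1}{3 G}$)
$W{\left(6 \right)} 1 A{\left(3 \right)} k{\left(-33,-26 \right)} = \frac{1}{3 \cdot 6} \cdot 1 \left(-9\right) \left(-26\right) = \frac{1}{3} \cdot \frac{1}{6} \cdot 1 \left(-9\right) \left(-26\right) = \frac{1}{18} \cdot 1 \left(-9\right) \left(-26\right) = \frac{1}{18} \left(-9\right) \left(-26\right) = \left(- \frac{1}{2}\right) \left(-26\right) = 13$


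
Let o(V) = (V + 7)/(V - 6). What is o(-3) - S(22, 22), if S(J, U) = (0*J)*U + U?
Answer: -202/9 ≈ -22.444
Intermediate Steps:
o(V) = (7 + V)/(-6 + V)
S(J, U) = U (S(J, U) = 0*U + U = 0 + U = U)
o(-3) - S(22, 22) = (7 - 3)/(-6 - 3) - 1*22 = 4/(-9) - 22 = -1/9*4 - 22 = -4/9 - 22 = -202/9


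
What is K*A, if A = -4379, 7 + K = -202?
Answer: 915211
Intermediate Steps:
K = -209 (K = -7 - 202 = -209)
K*A = -209*(-4379) = 915211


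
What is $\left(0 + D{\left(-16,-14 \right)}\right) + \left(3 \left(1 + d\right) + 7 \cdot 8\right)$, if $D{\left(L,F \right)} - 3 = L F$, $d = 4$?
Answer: $298$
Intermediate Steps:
$D{\left(L,F \right)} = 3 + F L$ ($D{\left(L,F \right)} = 3 + L F = 3 + F L$)
$\left(0 + D{\left(-16,-14 \right)}\right) + \left(3 \left(1 + d\right) + 7 \cdot 8\right) = \left(0 + \left(3 - -224\right)\right) + \left(3 \left(1 + 4\right) + 7 \cdot 8\right) = \left(0 + \left(3 + 224\right)\right) + \left(3 \cdot 5 + 56\right) = \left(0 + 227\right) + \left(15 + 56\right) = 227 + 71 = 298$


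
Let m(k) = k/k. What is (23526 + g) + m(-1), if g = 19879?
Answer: 43406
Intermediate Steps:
m(k) = 1
(23526 + g) + m(-1) = (23526 + 19879) + 1 = 43405 + 1 = 43406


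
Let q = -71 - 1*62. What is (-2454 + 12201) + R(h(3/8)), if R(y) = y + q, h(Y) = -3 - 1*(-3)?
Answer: 9614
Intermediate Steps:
q = -133 (q = -71 - 62 = -133)
h(Y) = 0 (h(Y) = -3 + 3 = 0)
R(y) = -133 + y (R(y) = y - 133 = -133 + y)
(-2454 + 12201) + R(h(3/8)) = (-2454 + 12201) + (-133 + 0) = 9747 - 133 = 9614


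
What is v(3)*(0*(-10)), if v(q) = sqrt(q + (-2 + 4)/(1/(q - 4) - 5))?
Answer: 0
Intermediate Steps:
v(q) = sqrt(q + 2/(-5 + 1/(-4 + q))) (v(q) = sqrt(q + 2/(1/(-4 + q) - 5)) = sqrt(q + 2/(-5 + 1/(-4 + q))))
v(3)*(0*(-10)) = sqrt((8 - 23*3 + 5*3**2)/(-21 + 5*3))*(0*(-10)) = sqrt((8 - 69 + 5*9)/(-21 + 15))*0 = sqrt((8 - 69 + 45)/(-6))*0 = sqrt(-1/6*(-16))*0 = sqrt(8/3)*0 = (2*sqrt(6)/3)*0 = 0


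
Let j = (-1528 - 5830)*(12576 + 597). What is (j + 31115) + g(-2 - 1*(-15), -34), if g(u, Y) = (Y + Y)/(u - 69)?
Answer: -1356541449/14 ≈ -9.6896e+7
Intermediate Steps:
g(u, Y) = 2*Y/(-69 + u) (g(u, Y) = (2*Y)/(-69 + u) = 2*Y/(-69 + u))
j = -96926934 (j = -7358*13173 = -96926934)
(j + 31115) + g(-2 - 1*(-15), -34) = (-96926934 + 31115) + 2*(-34)/(-69 + (-2 - 1*(-15))) = -96895819 + 2*(-34)/(-69 + (-2 + 15)) = -96895819 + 2*(-34)/(-69 + 13) = -96895819 + 2*(-34)/(-56) = -96895819 + 2*(-34)*(-1/56) = -96895819 + 17/14 = -1356541449/14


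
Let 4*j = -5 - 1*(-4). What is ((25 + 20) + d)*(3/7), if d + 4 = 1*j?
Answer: 489/28 ≈ 17.464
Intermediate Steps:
j = -¼ (j = (-5 - 1*(-4))/4 = (-5 + 4)/4 = (¼)*(-1) = -¼ ≈ -0.25000)
d = -17/4 (d = -4 + 1*(-¼) = -4 - ¼ = -17/4 ≈ -4.2500)
((25 + 20) + d)*(3/7) = ((25 + 20) - 17/4)*(3/7) = (45 - 17/4)*(3*(⅐)) = (163/4)*(3/7) = 489/28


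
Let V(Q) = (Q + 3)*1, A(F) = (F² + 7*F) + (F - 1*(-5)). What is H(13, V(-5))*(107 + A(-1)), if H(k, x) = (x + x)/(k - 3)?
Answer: -42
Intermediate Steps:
A(F) = 5 + F² + 8*F (A(F) = (F² + 7*F) + (F + 5) = (F² + 7*F) + (5 + F) = 5 + F² + 8*F)
V(Q) = 3 + Q (V(Q) = (3 + Q)*1 = 3 + Q)
H(k, x) = 2*x/(-3 + k) (H(k, x) = (2*x)/(-3 + k) = 2*x/(-3 + k))
H(13, V(-5))*(107 + A(-1)) = (2*(3 - 5)/(-3 + 13))*(107 + (5 + (-1)² + 8*(-1))) = (2*(-2)/10)*(107 + (5 + 1 - 8)) = (2*(-2)*(⅒))*(107 - 2) = -⅖*105 = -42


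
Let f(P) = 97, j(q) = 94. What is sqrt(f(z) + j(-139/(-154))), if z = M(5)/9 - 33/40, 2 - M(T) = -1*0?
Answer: sqrt(191) ≈ 13.820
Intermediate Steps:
M(T) = 2 (M(T) = 2 - (-1)*0 = 2 - 1*0 = 2 + 0 = 2)
z = -217/360 (z = 2/9 - 33/40 = -217/360 ≈ -0.60278)
sqrt(f(z) + j(-139/(-154))) = sqrt(97 + 94) = sqrt(191)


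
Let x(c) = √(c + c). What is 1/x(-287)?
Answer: -I*√574/574 ≈ -0.041739*I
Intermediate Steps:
x(c) = √2*√c (x(c) = √(2*c) = √2*√c)
1/x(-287) = 1/(√2*√(-287)) = 1/(√2*(I*√287)) = 1/(I*√574) = -I*√574/574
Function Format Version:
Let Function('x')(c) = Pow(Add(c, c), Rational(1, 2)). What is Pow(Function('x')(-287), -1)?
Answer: Mul(Rational(-1, 574), I, Pow(574, Rational(1, 2))) ≈ Mul(-0.041739, I)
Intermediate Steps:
Function('x')(c) = Mul(Pow(2, Rational(1, 2)), Pow(c, Rational(1, 2))) (Function('x')(c) = Pow(Mul(2, c), Rational(1, 2)) = Mul(Pow(2, Rational(1, 2)), Pow(c, Rational(1, 2))))
Pow(Function('x')(-287), -1) = Pow(Mul(Pow(2, Rational(1, 2)), Pow(-287, Rational(1, 2))), -1) = Pow(Mul(Pow(2, Rational(1, 2)), Mul(I, Pow(287, Rational(1, 2)))), -1) = Pow(Mul(I, Pow(574, Rational(1, 2))), -1) = Mul(Rational(-1, 574), I, Pow(574, Rational(1, 2)))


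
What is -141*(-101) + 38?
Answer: 14279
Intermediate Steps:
-141*(-101) + 38 = 14241 + 38 = 14279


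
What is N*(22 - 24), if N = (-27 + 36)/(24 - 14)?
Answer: -9/5 ≈ -1.8000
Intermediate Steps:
N = 9/10 ≈ 0.90000
N*(22 - 24) = 9*(22 - 24)/10 = (9/10)*(-2) = -9/5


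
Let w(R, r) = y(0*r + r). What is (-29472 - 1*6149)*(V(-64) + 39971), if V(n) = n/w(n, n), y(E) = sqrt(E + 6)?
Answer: -1423806991 - 1139872*I*sqrt(58)/29 ≈ -1.4238e+9 - 2.9935e+5*I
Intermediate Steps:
y(E) = sqrt(6 + E)
w(R, r) = sqrt(6 + r) (w(R, r) = sqrt(6 + (0*r + r)) = sqrt(6 + (0 + r)) = sqrt(6 + r))
V(n) = n/sqrt(6 + n) (V(n) = n/(sqrt(6 + n)) = n/sqrt(6 + n))
(-29472 - 1*6149)*(V(-64) + 39971) = (-29472 - 1*6149)*(-64/sqrt(6 - 64) + 39971) = (-29472 - 6149)*(-(-32)*I*sqrt(58)/29 + 39971) = -35621*(-(-32)*I*sqrt(58)/29 + 39971) = -35621*(32*I*sqrt(58)/29 + 39971) = -35621*(39971 + 32*I*sqrt(58)/29) = -1423806991 - 1139872*I*sqrt(58)/29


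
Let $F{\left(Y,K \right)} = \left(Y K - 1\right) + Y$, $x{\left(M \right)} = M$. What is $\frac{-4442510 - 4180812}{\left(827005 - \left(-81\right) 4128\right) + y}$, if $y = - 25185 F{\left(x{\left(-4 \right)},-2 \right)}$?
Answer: $- \frac{4311661}{542909} \approx -7.9418$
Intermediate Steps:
$F{\left(Y,K \right)} = -1 + Y + K Y$ ($F{\left(Y,K \right)} = \left(K Y - 1\right) + Y = \left(-1 + K Y\right) + Y = -1 + Y + K Y$)
$y = -75555$ ($y = - 25185 \left(-1 - 4 - -8\right) = - 25185 \left(-1 - 4 + 8\right) = \left(-25185\right) 3 = -75555$)
$\frac{-4442510 - 4180812}{\left(827005 - \left(-81\right) 4128\right) + y} = \frac{-4442510 - 4180812}{\left(827005 - \left(-81\right) 4128\right) - 75555} = - \frac{8623322}{\left(827005 - -334368\right) - 75555} = - \frac{8623322}{\left(827005 + 334368\right) - 75555} = - \frac{8623322}{1161373 - 75555} = - \frac{8623322}{1085818} = \left(-8623322\right) \frac{1}{1085818} = - \frac{4311661}{542909}$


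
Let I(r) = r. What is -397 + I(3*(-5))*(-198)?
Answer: 2573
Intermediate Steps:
-397 + I(3*(-5))*(-198) = -397 + (3*(-5))*(-198) = -397 - 15*(-198) = -397 + 2970 = 2573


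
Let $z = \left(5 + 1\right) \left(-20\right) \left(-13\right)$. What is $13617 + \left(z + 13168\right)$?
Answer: $28345$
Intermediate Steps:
$z = 1560$ ($z = 6 \left(-20\right) \left(-13\right) = \left(-120\right) \left(-13\right) = 1560$)
$13617 + \left(z + 13168\right) = 13617 + \left(1560 + 13168\right) = 13617 + 14728 = 28345$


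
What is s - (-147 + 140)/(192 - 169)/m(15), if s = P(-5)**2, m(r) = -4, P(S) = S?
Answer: 2293/92 ≈ 24.924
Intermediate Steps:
s = 25 (s = (-5)**2 = 25)
s - (-147 + 140)/(192 - 169)/m(15) = 25 - (-147 + 140)/(192 - 169)/(-4) = 25 - (-7/23)*(-1)/4 = 25 - (-7*1/23)*(-1)/4 = 25 - (-7)*(-1)/(23*4) = 25 - 1*7/92 = 25 - 7/92 = 2293/92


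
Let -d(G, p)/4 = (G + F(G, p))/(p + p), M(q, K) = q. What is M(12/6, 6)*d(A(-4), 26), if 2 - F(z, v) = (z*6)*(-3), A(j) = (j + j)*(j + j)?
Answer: -2436/13 ≈ -187.38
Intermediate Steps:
A(j) = 4*j² (A(j) = (2*j)*(2*j) = 4*j²)
F(z, v) = 2 + 18*z (F(z, v) = 2 - z*6*(-3) = 2 - 6*z*(-3) = 2 - (-18)*z = 2 + 18*z)
d(G, p) = -2*(2 + 19*G)/p (d(G, p) = -4*(G + (2 + 18*G))/(p + p) = -4*(2 + 19*G)/(2*p) = -4*(2 + 19*G)*1/(2*p) = -2*(2 + 19*G)/p)
M(12/6, 6)*d(A(-4), 26) = (12/6)*(2*(-2 - 76*(-4)²)/26) = (12*(⅙))*(2*(1/26)*(-2 - 76*16)) = 2*(2*(1/26)*(-2 - 19*64)) = 2*(2*(1/26)*(-2 - 1216)) = 2*(2*(1/26)*(-1218)) = 2*(-1218/13) = -2436/13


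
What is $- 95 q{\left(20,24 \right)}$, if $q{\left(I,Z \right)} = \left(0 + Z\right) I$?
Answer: $-45600$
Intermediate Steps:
$q{\left(I,Z \right)} = I Z$ ($q{\left(I,Z \right)} = Z I = I Z$)
$- 95 q{\left(20,24 \right)} = - 95 \cdot 20 \cdot 24 = \left(-95\right) 480 = -45600$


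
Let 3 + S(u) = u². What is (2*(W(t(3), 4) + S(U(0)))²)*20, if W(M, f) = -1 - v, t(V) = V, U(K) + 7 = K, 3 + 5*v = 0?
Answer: 415872/5 ≈ 83174.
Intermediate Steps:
v = -⅗ (v = -⅗ + (⅕)*0 = -⅗ + 0 = -⅗ ≈ -0.60000)
U(K) = -7 + K
W(M, f) = -⅖ (W(M, f) = -1 - 1*(-⅗) = -1 + ⅗ = -⅖)
S(u) = -3 + u²
(2*(W(t(3), 4) + S(U(0)))²)*20 = (2*(-⅖ + (-3 + (-7 + 0)²))²)*20 = (2*(-⅖ + (-3 + (-7)²))²)*20 = (2*(-⅖ + (-3 + 49))²)*20 = (2*(-⅖ + 46)²)*20 = (2*(228/5)²)*20 = (2*(51984/25))*20 = (103968/25)*20 = 415872/5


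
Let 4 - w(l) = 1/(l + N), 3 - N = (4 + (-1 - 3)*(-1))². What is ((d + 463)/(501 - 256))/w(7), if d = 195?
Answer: 5076/7595 ≈ 0.66833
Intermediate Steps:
N = -61 (N = 3 - (4 + (-1 - 3)*(-1))² = 3 - (4 - 4*(-1))² = 3 - (4 + 4)² = 3 - 1*8² = 3 - 1*64 = 3 - 64 = -61)
w(l) = 4 - 1/(-61 + l) (w(l) = 4 - 1/(l - 61) = 4 - 1/(-61 + l))
((d + 463)/(501 - 256))/w(7) = ((195 + 463)/(501 - 256))/(((-245 + 4*7)/(-61 + 7))) = (658/245)/(((-245 + 28)/(-54))) = (658*(1/245))/((-1/54*(-217))) = 94/(35*(217/54)) = (94/35)*(54/217) = 5076/7595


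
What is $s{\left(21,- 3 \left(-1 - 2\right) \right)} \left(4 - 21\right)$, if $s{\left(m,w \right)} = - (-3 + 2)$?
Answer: $-17$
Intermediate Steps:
$s{\left(m,w \right)} = 1$ ($s{\left(m,w \right)} = \left(-1\right) \left(-1\right) = 1$)
$s{\left(21,- 3 \left(-1 - 2\right) \right)} \left(4 - 21\right) = 1 \left(4 - 21\right) = 1 \left(-17\right) = -17$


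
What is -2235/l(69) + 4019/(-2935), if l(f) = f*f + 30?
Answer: -8604918/4687195 ≈ -1.8358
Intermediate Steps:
l(f) = 30 + f² (l(f) = f² + 30 = 30 + f²)
-2235/l(69) + 4019/(-2935) = -2235/(30 + 69²) + 4019/(-2935) = -2235/(30 + 4761) + 4019*(-1/2935) = -2235/4791 - 4019/2935 = -2235*1/4791 - 4019/2935 = -745/1597 - 4019/2935 = -8604918/4687195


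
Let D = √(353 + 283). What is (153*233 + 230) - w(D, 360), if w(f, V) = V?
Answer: 35519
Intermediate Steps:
D = 2*√159 (D = √636 = 2*√159 ≈ 25.219)
(153*233 + 230) - w(D, 360) = (153*233 + 230) - 1*360 = (35649 + 230) - 360 = 35879 - 360 = 35519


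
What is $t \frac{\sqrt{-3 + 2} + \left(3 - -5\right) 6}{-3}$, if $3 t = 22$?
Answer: $- \frac{352}{3} - \frac{22 i}{9} \approx -117.33 - 2.4444 i$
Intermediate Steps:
$t = \frac{22}{3}$ ($t = \frac{1}{3} \cdot 22 = \frac{22}{3} \approx 7.3333$)
$t \frac{\sqrt{-3 + 2} + \left(3 - -5\right) 6}{-3} = \frac{22 \frac{\sqrt{-3 + 2} + \left(3 - -5\right) 6}{-3}}{3} = \frac{22 \left(\sqrt{-1} + \left(3 + 5\right) 6\right) \left(- \frac{1}{3}\right)}{3} = \frac{22 \left(i + 8 \cdot 6\right) \left(- \frac{1}{3}\right)}{3} = \frac{22 \left(i + 48\right) \left(- \frac{1}{3}\right)}{3} = \frac{22 \left(48 + i\right) \left(- \frac{1}{3}\right)}{3} = \frac{22 \left(-16 - \frac{i}{3}\right)}{3} = - \frac{352}{3} - \frac{22 i}{9}$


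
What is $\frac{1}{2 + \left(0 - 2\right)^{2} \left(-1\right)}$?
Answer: $- \frac{1}{2} \approx -0.5$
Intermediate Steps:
$\frac{1}{2 + \left(0 - 2\right)^{2} \left(-1\right)} = \frac{1}{2 + \left(-2\right)^{2} \left(-1\right)} = \frac{1}{2 + 4 \left(-1\right)} = \frac{1}{2 - 4} = \frac{1}{-2} = - \frac{1}{2}$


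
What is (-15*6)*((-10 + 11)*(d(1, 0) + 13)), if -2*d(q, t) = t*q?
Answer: -1170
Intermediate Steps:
d(q, t) = -q*t/2 (d(q, t) = -t*q/2 = -q*t/2)
(-15*6)*((-10 + 11)*(d(1, 0) + 13)) = (-15*6)*((-10 + 11)*(-½*1*0 + 13)) = -90*(0 + 13) = -90*13 = -1170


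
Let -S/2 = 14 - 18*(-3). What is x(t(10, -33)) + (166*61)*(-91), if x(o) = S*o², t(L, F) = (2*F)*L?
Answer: -60163066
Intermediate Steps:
t(L, F) = 2*F*L
S = -136 (S = -2*(14 - 18*(-3)) = -2*(14 + 54) = -2*68 = -136)
x(o) = -136*o²
x(t(10, -33)) + (166*61)*(-91) = -136*(2*(-33)*10)² + (166*61)*(-91) = -136*(-660)² + 10126*(-91) = -136*435600 - 921466 = -59241600 - 921466 = -60163066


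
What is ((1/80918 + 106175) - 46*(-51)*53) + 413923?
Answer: 52146472249/80918 ≈ 6.4444e+5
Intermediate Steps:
((1/80918 + 106175) - 46*(-51)*53) + 413923 = ((1/80918 + 106175) + 2346*53) + 413923 = (8591468651/80918 + 124338) + 413923 = 18652650935/80918 + 413923 = 52146472249/80918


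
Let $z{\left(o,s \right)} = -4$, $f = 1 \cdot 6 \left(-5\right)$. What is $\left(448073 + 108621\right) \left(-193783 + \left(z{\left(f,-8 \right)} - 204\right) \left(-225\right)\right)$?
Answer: $-81824554202$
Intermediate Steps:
$f = -30$ ($f = 6 \left(-5\right) = -30$)
$\left(448073 + 108621\right) \left(-193783 + \left(z{\left(f,-8 \right)} - 204\right) \left(-225\right)\right) = \left(448073 + 108621\right) \left(-193783 + \left(-4 - 204\right) \left(-225\right)\right) = 556694 \left(-193783 - -46800\right) = 556694 \left(-193783 + 46800\right) = 556694 \left(-146983\right) = -81824554202$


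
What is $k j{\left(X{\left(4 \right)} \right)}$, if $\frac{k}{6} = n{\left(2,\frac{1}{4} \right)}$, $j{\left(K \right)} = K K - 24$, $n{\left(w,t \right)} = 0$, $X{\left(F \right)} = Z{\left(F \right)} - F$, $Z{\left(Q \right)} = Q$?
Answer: $0$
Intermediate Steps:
$X{\left(F \right)} = 0$ ($X{\left(F \right)} = F - F = 0$)
$j{\left(K \right)} = -24 + K^{2}$ ($j{\left(K \right)} = K^{2} - 24 = -24 + K^{2}$)
$k = 0$ ($k = 6 \cdot 0 = 0$)
$k j{\left(X{\left(4 \right)} \right)} = 0 \left(-24 + 0^{2}\right) = 0 \left(-24 + 0\right) = 0 \left(-24\right) = 0$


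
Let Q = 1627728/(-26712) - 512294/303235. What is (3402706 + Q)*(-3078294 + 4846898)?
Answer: 2031054270284424304552/337500555 ≈ 6.0179e+12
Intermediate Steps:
Q = -21136187392/337500555 (Q = 1627728*(-1/26712) - 512294*1/303235 = -67822/1113 - 512294/303235 = -21136187392/337500555 ≈ -62.626)
(3402706 + Q)*(-3078294 + 4846898) = (3402706 - 21136187392/337500555)*(-3078294 + 4846898) = (1148394027314438/337500555)*1768604 = 2031054270284424304552/337500555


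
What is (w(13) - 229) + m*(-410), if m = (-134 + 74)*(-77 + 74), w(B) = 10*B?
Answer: -73899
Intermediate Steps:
m = 180 (m = -60*(-3) = 180)
(w(13) - 229) + m*(-410) = (10*13 - 229) + 180*(-410) = (130 - 229) - 73800 = -99 - 73800 = -73899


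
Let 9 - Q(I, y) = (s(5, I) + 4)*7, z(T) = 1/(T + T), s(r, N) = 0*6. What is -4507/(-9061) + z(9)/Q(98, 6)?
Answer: 1532333/3098862 ≈ 0.49448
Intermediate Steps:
s(r, N) = 0
z(T) = 1/(2*T)
Q(I, y) = -19 (Q(I, y) = 9 - (0 + 4)*7 = 9 - 4*7 = 9 - 1*28 = 9 - 28 = -19)
-4507/(-9061) + z(9)/Q(98, 6) = -4507/(-9061) + ((1/2)/9)/(-19) = -4507*(-1/9061) + ((1/2)*(1/9))*(-1/19) = 4507/9061 + (1/18)*(-1/19) = 4507/9061 - 1/342 = 1532333/3098862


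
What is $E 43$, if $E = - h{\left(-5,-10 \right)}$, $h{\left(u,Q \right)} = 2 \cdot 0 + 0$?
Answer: $0$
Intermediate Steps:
$h{\left(u,Q \right)} = 0$ ($h{\left(u,Q \right)} = 0 + 0 = 0$)
$E = 0$ ($E = \left(-1\right) 0 = 0$)
$E 43 = 0 \cdot 43 = 0$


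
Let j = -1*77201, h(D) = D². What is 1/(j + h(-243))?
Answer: -1/18152 ≈ -5.5090e-5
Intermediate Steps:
j = -77201
1/(j + h(-243)) = 1/(-77201 + (-243)²) = 1/(-77201 + 59049) = 1/(-18152) = -1/18152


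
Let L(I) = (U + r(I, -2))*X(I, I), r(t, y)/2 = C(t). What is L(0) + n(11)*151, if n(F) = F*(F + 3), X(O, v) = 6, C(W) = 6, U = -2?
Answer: 23314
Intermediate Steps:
r(t, y) = 12 (r(t, y) = 2*6 = 12)
n(F) = F*(3 + F)
L(I) = 60 (L(I) = (-2 + 12)*6 = 10*6 = 60)
L(0) + n(11)*151 = 60 + (11*(3 + 11))*151 = 60 + (11*14)*151 = 60 + 154*151 = 60 + 23254 = 23314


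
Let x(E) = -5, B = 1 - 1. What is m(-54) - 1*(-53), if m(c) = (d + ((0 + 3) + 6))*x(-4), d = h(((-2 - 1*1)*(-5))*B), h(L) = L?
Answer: 8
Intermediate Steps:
B = 0
d = 0 (d = ((-2 - 1*1)*(-5))*0 = ((-2 - 1)*(-5))*0 = -3*(-5)*0 = 15*0 = 0)
m(c) = -45 (m(c) = (0 + ((0 + 3) + 6))*(-5) = (0 + (3 + 6))*(-5) = (0 + 9)*(-5) = 9*(-5) = -45)
m(-54) - 1*(-53) = -45 - 1*(-53) = -45 + 53 = 8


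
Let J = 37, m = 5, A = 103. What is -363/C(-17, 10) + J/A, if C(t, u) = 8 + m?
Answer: -36908/1339 ≈ -27.564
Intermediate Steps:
C(t, u) = 13 (C(t, u) = 8 + 5 = 13)
-363/C(-17, 10) + J/A = -363/13 + 37/103 = -36908/1339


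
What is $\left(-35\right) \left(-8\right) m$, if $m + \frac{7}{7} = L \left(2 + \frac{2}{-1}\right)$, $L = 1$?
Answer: $-280$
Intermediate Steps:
$m = -1$ ($m = -1 + 1 \left(2 + \frac{2}{-1}\right) = -1 + 1 \left(2 + 2 \left(-1\right)\right) = -1 + 1 \left(2 - 2\right) = -1 + 1 \cdot 0 = -1 + 0 = -1$)
$\left(-35\right) \left(-8\right) m = \left(-35\right) \left(-8\right) \left(-1\right) = 280 \left(-1\right) = -280$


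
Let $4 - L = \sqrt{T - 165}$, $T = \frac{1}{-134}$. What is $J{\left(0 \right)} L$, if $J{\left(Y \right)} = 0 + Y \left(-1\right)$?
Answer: $0$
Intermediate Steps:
$T = - \frac{1}{134} \approx -0.0074627$
$L = 4 - \frac{i \sqrt{2962874}}{134}$ ($L = 4 - \sqrt{- \frac{1}{134} - 165} = 4 - \sqrt{- \frac{22111}{134}} = 4 - \frac{i \sqrt{2962874}}{134} \approx 4.0 - 12.846 i$)
$J{\left(Y \right)} = - Y$ ($J{\left(Y \right)} = 0 - Y = - Y$)
$J{\left(0 \right)} L = \left(-1\right) 0 \left(4 - \frac{i \sqrt{2962874}}{134}\right) = 0 \left(4 - \frac{i \sqrt{2962874}}{134}\right) = 0$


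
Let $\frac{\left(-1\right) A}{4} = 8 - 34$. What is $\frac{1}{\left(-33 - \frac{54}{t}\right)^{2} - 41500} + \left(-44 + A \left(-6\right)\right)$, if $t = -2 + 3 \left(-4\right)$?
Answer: $- \frac{1330578561}{1991884} \approx -668.0$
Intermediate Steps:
$A = 104$ ($A = - 4 \left(8 - 34\right) = \left(-4\right) \left(-26\right) = 104$)
$t = -14$ ($t = -2 - 12 = -14$)
$\frac{1}{\left(-33 - \frac{54}{t}\right)^{2} - 41500} + \left(-44 + A \left(-6\right)\right) = \frac{1}{\left(-33 - \frac{54}{-14}\right)^{2} - 41500} + \left(-44 + 104 \left(-6\right)\right) = \frac{1}{\left(-33 - - \frac{27}{7}\right)^{2} - 41500} - 668 = \frac{1}{\left(-33 + \frac{27}{7}\right)^{2} - 41500} - 668 = \frac{1}{\left(- \frac{204}{7}\right)^{2} - 41500} - 668 = \frac{1}{\frac{41616}{49} - 41500} - 668 = \frac{1}{- \frac{1991884}{49}} - 668 = - \frac{49}{1991884} - 668 = - \frac{1330578561}{1991884}$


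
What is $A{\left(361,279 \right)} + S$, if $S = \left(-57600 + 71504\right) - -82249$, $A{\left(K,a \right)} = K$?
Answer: $96514$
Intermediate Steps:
$S = 96153$ ($S = 13904 + 82249 = 96153$)
$A{\left(361,279 \right)} + S = 361 + 96153 = 96514$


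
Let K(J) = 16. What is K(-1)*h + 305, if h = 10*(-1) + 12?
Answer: 337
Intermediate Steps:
h = 2 (h = -10 + 12 = 2)
K(-1)*h + 305 = 16*2 + 305 = 32 + 305 = 337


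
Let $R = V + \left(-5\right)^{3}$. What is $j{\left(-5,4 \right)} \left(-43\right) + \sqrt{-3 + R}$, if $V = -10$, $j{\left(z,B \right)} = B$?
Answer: $-172 + i \sqrt{138} \approx -172.0 + 11.747 i$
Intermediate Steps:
$R = -135$ ($R = -10 + \left(-5\right)^{3} = -10 - 125 = -135$)
$j{\left(-5,4 \right)} \left(-43\right) + \sqrt{-3 + R} = 4 \left(-43\right) + \sqrt{-3 - 135} = -172 + \sqrt{-138} = -172 + i \sqrt{138}$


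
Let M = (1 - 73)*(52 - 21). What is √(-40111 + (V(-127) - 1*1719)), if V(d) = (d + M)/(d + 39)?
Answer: 17*I*√280038/44 ≈ 204.46*I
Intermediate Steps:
M = -2232 (M = -72*31 = -2232)
V(d) = (-2232 + d)/(39 + d) (V(d) = (d - 2232)/(d + 39) = (-2232 + d)/(39 + d))
√(-40111 + (V(-127) - 1*1719)) = √(-40111 + ((-2232 - 127)/(39 - 127) - 1*1719)) = √(-40111 + (-2359/(-88) - 1719)) = √(-40111 + (-1/88*(-2359) - 1719)) = √(-40111 + (2359/88 - 1719)) = √(-40111 - 148913/88) = √(-3678681/88) = 17*I*√280038/44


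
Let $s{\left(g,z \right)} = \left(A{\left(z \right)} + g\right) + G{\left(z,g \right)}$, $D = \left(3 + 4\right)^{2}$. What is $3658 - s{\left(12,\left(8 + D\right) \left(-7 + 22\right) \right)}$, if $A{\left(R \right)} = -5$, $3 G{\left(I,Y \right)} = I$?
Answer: $3366$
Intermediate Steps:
$G{\left(I,Y \right)} = \frac{I}{3}$
$D = 49$ ($D = 7^{2} = 49$)
$s{\left(g,z \right)} = -5 + g + \frac{z}{3}$ ($s{\left(g,z \right)} = \left(-5 + g\right) + \frac{z}{3} = -5 + g + \frac{z}{3}$)
$3658 - s{\left(12,\left(8 + D\right) \left(-7 + 22\right) \right)} = 3658 - \left(-5 + 12 + \frac{\left(8 + 49\right) \left(-7 + 22\right)}{3}\right) = 3658 - \left(-5 + 12 + \frac{57 \cdot 15}{3}\right) = 3658 - \left(-5 + 12 + \frac{1}{3} \cdot 855\right) = 3658 - \left(-5 + 12 + 285\right) = 3658 - 292 = 3366$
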